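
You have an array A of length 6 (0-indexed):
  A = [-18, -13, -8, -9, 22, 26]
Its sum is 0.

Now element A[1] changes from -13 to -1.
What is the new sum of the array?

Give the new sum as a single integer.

Old value at index 1: -13
New value at index 1: -1
Delta = -1 - -13 = 12
New sum = old_sum + delta = 0 + (12) = 12

Answer: 12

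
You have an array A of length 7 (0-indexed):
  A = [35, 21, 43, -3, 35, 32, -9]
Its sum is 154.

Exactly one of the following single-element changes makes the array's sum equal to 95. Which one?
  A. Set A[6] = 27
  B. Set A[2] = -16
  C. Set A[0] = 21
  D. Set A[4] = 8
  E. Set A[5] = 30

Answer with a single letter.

Option A: A[6] -9->27, delta=36, new_sum=154+(36)=190
Option B: A[2] 43->-16, delta=-59, new_sum=154+(-59)=95 <-- matches target
Option C: A[0] 35->21, delta=-14, new_sum=154+(-14)=140
Option D: A[4] 35->8, delta=-27, new_sum=154+(-27)=127
Option E: A[5] 32->30, delta=-2, new_sum=154+(-2)=152

Answer: B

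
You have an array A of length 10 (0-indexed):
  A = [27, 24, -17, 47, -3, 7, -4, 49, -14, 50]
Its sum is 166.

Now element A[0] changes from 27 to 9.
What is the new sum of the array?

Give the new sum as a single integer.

Old value at index 0: 27
New value at index 0: 9
Delta = 9 - 27 = -18
New sum = old_sum + delta = 166 + (-18) = 148

Answer: 148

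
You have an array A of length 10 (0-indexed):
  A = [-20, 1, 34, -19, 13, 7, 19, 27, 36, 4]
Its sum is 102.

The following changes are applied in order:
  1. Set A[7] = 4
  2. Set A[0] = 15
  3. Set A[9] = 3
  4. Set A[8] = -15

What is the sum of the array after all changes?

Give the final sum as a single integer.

Initial sum: 102
Change 1: A[7] 27 -> 4, delta = -23, sum = 79
Change 2: A[0] -20 -> 15, delta = 35, sum = 114
Change 3: A[9] 4 -> 3, delta = -1, sum = 113
Change 4: A[8] 36 -> -15, delta = -51, sum = 62

Answer: 62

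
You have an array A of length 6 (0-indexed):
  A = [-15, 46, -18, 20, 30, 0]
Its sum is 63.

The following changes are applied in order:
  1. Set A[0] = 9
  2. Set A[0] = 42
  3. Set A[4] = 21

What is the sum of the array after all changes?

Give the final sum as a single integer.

Initial sum: 63
Change 1: A[0] -15 -> 9, delta = 24, sum = 87
Change 2: A[0] 9 -> 42, delta = 33, sum = 120
Change 3: A[4] 30 -> 21, delta = -9, sum = 111

Answer: 111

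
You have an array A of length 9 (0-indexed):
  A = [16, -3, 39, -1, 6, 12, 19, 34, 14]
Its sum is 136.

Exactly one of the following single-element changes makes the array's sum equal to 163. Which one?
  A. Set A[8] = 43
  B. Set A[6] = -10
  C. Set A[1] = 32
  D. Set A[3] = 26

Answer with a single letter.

Answer: D

Derivation:
Option A: A[8] 14->43, delta=29, new_sum=136+(29)=165
Option B: A[6] 19->-10, delta=-29, new_sum=136+(-29)=107
Option C: A[1] -3->32, delta=35, new_sum=136+(35)=171
Option D: A[3] -1->26, delta=27, new_sum=136+(27)=163 <-- matches target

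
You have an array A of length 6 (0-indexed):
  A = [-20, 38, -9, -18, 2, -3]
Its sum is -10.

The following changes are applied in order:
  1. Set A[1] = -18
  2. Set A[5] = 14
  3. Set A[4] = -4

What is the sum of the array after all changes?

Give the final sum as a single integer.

Initial sum: -10
Change 1: A[1] 38 -> -18, delta = -56, sum = -66
Change 2: A[5] -3 -> 14, delta = 17, sum = -49
Change 3: A[4] 2 -> -4, delta = -6, sum = -55

Answer: -55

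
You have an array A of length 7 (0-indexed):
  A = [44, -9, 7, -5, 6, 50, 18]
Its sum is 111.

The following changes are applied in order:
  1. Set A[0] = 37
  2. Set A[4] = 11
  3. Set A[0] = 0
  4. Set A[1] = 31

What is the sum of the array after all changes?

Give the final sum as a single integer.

Answer: 112

Derivation:
Initial sum: 111
Change 1: A[0] 44 -> 37, delta = -7, sum = 104
Change 2: A[4] 6 -> 11, delta = 5, sum = 109
Change 3: A[0] 37 -> 0, delta = -37, sum = 72
Change 4: A[1] -9 -> 31, delta = 40, sum = 112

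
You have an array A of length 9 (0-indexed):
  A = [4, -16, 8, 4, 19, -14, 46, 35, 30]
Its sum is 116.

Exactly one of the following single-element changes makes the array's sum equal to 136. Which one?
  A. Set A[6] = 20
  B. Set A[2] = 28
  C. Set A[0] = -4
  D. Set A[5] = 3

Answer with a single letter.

Answer: B

Derivation:
Option A: A[6] 46->20, delta=-26, new_sum=116+(-26)=90
Option B: A[2] 8->28, delta=20, new_sum=116+(20)=136 <-- matches target
Option C: A[0] 4->-4, delta=-8, new_sum=116+(-8)=108
Option D: A[5] -14->3, delta=17, new_sum=116+(17)=133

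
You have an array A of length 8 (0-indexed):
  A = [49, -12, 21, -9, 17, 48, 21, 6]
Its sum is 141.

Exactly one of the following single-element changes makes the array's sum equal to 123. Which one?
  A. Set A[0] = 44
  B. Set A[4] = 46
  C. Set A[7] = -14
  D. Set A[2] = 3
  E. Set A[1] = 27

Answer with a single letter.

Option A: A[0] 49->44, delta=-5, new_sum=141+(-5)=136
Option B: A[4] 17->46, delta=29, new_sum=141+(29)=170
Option C: A[7] 6->-14, delta=-20, new_sum=141+(-20)=121
Option D: A[2] 21->3, delta=-18, new_sum=141+(-18)=123 <-- matches target
Option E: A[1] -12->27, delta=39, new_sum=141+(39)=180

Answer: D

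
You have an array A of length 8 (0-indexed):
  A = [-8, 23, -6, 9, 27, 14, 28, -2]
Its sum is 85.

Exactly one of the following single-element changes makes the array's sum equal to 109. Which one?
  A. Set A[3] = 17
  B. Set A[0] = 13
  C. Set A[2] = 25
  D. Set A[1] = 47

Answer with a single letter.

Option A: A[3] 9->17, delta=8, new_sum=85+(8)=93
Option B: A[0] -8->13, delta=21, new_sum=85+(21)=106
Option C: A[2] -6->25, delta=31, new_sum=85+(31)=116
Option D: A[1] 23->47, delta=24, new_sum=85+(24)=109 <-- matches target

Answer: D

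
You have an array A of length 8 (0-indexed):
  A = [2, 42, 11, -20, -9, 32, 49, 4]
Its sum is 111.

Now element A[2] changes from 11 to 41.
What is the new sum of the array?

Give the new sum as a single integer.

Answer: 141

Derivation:
Old value at index 2: 11
New value at index 2: 41
Delta = 41 - 11 = 30
New sum = old_sum + delta = 111 + (30) = 141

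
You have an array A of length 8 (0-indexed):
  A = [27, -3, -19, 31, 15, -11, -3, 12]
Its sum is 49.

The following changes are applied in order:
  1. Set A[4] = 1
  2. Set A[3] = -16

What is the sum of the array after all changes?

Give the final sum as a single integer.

Answer: -12

Derivation:
Initial sum: 49
Change 1: A[4] 15 -> 1, delta = -14, sum = 35
Change 2: A[3] 31 -> -16, delta = -47, sum = -12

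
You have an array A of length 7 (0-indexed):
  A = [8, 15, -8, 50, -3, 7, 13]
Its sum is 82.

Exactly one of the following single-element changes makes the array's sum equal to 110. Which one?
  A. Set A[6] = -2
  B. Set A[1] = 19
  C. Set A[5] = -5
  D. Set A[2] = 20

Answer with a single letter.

Option A: A[6] 13->-2, delta=-15, new_sum=82+(-15)=67
Option B: A[1] 15->19, delta=4, new_sum=82+(4)=86
Option C: A[5] 7->-5, delta=-12, new_sum=82+(-12)=70
Option D: A[2] -8->20, delta=28, new_sum=82+(28)=110 <-- matches target

Answer: D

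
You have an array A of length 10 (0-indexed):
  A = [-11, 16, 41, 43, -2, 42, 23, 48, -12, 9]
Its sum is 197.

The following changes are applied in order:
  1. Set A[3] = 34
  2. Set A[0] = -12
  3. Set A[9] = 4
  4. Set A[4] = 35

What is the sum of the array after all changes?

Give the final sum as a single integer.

Answer: 219

Derivation:
Initial sum: 197
Change 1: A[3] 43 -> 34, delta = -9, sum = 188
Change 2: A[0] -11 -> -12, delta = -1, sum = 187
Change 3: A[9] 9 -> 4, delta = -5, sum = 182
Change 4: A[4] -2 -> 35, delta = 37, sum = 219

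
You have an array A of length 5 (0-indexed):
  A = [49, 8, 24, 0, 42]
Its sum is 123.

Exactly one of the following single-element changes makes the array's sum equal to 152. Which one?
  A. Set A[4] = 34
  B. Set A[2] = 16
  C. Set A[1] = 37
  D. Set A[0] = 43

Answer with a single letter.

Option A: A[4] 42->34, delta=-8, new_sum=123+(-8)=115
Option B: A[2] 24->16, delta=-8, new_sum=123+(-8)=115
Option C: A[1] 8->37, delta=29, new_sum=123+(29)=152 <-- matches target
Option D: A[0] 49->43, delta=-6, new_sum=123+(-6)=117

Answer: C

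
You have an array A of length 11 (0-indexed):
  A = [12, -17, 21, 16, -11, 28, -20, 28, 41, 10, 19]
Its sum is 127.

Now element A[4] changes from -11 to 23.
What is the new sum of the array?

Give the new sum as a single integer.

Answer: 161

Derivation:
Old value at index 4: -11
New value at index 4: 23
Delta = 23 - -11 = 34
New sum = old_sum + delta = 127 + (34) = 161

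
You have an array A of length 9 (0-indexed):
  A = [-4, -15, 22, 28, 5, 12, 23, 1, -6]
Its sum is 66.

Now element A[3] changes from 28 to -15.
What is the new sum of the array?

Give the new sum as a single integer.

Answer: 23

Derivation:
Old value at index 3: 28
New value at index 3: -15
Delta = -15 - 28 = -43
New sum = old_sum + delta = 66 + (-43) = 23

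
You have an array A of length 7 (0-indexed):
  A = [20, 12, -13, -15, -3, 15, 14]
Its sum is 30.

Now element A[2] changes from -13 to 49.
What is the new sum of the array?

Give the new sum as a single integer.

Old value at index 2: -13
New value at index 2: 49
Delta = 49 - -13 = 62
New sum = old_sum + delta = 30 + (62) = 92

Answer: 92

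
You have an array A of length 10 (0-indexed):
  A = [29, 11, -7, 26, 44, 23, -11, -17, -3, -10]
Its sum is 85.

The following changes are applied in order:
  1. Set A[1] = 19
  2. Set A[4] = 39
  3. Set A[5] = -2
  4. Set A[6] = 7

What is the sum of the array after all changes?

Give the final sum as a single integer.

Answer: 81

Derivation:
Initial sum: 85
Change 1: A[1] 11 -> 19, delta = 8, sum = 93
Change 2: A[4] 44 -> 39, delta = -5, sum = 88
Change 3: A[5] 23 -> -2, delta = -25, sum = 63
Change 4: A[6] -11 -> 7, delta = 18, sum = 81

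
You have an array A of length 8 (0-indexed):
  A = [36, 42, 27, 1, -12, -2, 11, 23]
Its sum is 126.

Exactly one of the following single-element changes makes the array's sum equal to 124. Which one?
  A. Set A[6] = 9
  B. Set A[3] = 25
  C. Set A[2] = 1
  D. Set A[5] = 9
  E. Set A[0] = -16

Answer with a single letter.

Answer: A

Derivation:
Option A: A[6] 11->9, delta=-2, new_sum=126+(-2)=124 <-- matches target
Option B: A[3] 1->25, delta=24, new_sum=126+(24)=150
Option C: A[2] 27->1, delta=-26, new_sum=126+(-26)=100
Option D: A[5] -2->9, delta=11, new_sum=126+(11)=137
Option E: A[0] 36->-16, delta=-52, new_sum=126+(-52)=74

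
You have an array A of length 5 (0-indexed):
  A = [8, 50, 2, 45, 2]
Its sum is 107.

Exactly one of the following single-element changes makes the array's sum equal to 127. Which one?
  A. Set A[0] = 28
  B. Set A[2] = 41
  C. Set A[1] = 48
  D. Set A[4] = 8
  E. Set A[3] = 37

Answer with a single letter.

Option A: A[0] 8->28, delta=20, new_sum=107+(20)=127 <-- matches target
Option B: A[2] 2->41, delta=39, new_sum=107+(39)=146
Option C: A[1] 50->48, delta=-2, new_sum=107+(-2)=105
Option D: A[4] 2->8, delta=6, new_sum=107+(6)=113
Option E: A[3] 45->37, delta=-8, new_sum=107+(-8)=99

Answer: A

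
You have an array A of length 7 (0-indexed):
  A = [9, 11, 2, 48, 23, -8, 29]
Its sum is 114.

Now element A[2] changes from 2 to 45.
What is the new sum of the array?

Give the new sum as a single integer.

Old value at index 2: 2
New value at index 2: 45
Delta = 45 - 2 = 43
New sum = old_sum + delta = 114 + (43) = 157

Answer: 157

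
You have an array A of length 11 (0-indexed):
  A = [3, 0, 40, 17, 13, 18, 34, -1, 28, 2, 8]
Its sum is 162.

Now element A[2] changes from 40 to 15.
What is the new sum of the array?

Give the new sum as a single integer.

Answer: 137

Derivation:
Old value at index 2: 40
New value at index 2: 15
Delta = 15 - 40 = -25
New sum = old_sum + delta = 162 + (-25) = 137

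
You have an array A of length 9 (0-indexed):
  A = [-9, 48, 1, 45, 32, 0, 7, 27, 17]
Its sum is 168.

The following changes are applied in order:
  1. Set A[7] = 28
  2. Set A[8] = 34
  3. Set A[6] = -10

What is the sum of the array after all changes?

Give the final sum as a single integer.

Answer: 169

Derivation:
Initial sum: 168
Change 1: A[7] 27 -> 28, delta = 1, sum = 169
Change 2: A[8] 17 -> 34, delta = 17, sum = 186
Change 3: A[6] 7 -> -10, delta = -17, sum = 169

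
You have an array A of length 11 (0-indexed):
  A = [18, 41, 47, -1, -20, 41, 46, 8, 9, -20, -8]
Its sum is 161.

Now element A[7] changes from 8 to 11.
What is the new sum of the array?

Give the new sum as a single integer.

Old value at index 7: 8
New value at index 7: 11
Delta = 11 - 8 = 3
New sum = old_sum + delta = 161 + (3) = 164

Answer: 164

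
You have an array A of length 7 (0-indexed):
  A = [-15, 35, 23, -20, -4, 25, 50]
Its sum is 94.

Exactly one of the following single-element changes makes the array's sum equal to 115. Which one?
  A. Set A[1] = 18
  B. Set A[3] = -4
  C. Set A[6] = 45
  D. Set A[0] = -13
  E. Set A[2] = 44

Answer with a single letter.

Option A: A[1] 35->18, delta=-17, new_sum=94+(-17)=77
Option B: A[3] -20->-4, delta=16, new_sum=94+(16)=110
Option C: A[6] 50->45, delta=-5, new_sum=94+(-5)=89
Option D: A[0] -15->-13, delta=2, new_sum=94+(2)=96
Option E: A[2] 23->44, delta=21, new_sum=94+(21)=115 <-- matches target

Answer: E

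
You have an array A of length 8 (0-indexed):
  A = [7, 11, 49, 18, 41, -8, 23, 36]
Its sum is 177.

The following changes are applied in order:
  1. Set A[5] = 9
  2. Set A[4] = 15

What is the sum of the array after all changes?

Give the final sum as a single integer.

Answer: 168

Derivation:
Initial sum: 177
Change 1: A[5] -8 -> 9, delta = 17, sum = 194
Change 2: A[4] 41 -> 15, delta = -26, sum = 168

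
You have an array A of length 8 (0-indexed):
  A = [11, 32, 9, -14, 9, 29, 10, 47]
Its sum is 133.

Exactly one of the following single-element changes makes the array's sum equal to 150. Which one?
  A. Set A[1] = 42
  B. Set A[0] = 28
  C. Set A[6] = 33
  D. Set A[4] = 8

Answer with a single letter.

Option A: A[1] 32->42, delta=10, new_sum=133+(10)=143
Option B: A[0] 11->28, delta=17, new_sum=133+(17)=150 <-- matches target
Option C: A[6] 10->33, delta=23, new_sum=133+(23)=156
Option D: A[4] 9->8, delta=-1, new_sum=133+(-1)=132

Answer: B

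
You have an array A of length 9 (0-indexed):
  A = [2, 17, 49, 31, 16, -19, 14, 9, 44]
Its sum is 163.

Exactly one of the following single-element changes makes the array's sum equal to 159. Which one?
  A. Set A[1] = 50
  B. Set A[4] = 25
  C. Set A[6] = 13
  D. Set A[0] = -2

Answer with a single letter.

Answer: D

Derivation:
Option A: A[1] 17->50, delta=33, new_sum=163+(33)=196
Option B: A[4] 16->25, delta=9, new_sum=163+(9)=172
Option C: A[6] 14->13, delta=-1, new_sum=163+(-1)=162
Option D: A[0] 2->-2, delta=-4, new_sum=163+(-4)=159 <-- matches target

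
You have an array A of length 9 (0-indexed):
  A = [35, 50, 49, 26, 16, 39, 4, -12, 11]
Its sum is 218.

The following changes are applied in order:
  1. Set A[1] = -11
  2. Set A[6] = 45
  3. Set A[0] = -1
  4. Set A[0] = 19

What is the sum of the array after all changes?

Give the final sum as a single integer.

Initial sum: 218
Change 1: A[1] 50 -> -11, delta = -61, sum = 157
Change 2: A[6] 4 -> 45, delta = 41, sum = 198
Change 3: A[0] 35 -> -1, delta = -36, sum = 162
Change 4: A[0] -1 -> 19, delta = 20, sum = 182

Answer: 182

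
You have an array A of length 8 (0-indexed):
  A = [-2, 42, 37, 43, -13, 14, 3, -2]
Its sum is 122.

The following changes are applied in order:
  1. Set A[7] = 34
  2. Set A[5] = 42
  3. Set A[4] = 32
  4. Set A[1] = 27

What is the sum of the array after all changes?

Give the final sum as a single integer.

Initial sum: 122
Change 1: A[7] -2 -> 34, delta = 36, sum = 158
Change 2: A[5] 14 -> 42, delta = 28, sum = 186
Change 3: A[4] -13 -> 32, delta = 45, sum = 231
Change 4: A[1] 42 -> 27, delta = -15, sum = 216

Answer: 216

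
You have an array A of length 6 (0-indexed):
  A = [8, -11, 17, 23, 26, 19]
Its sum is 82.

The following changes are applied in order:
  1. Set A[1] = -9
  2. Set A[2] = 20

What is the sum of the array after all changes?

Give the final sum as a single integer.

Answer: 87

Derivation:
Initial sum: 82
Change 1: A[1] -11 -> -9, delta = 2, sum = 84
Change 2: A[2] 17 -> 20, delta = 3, sum = 87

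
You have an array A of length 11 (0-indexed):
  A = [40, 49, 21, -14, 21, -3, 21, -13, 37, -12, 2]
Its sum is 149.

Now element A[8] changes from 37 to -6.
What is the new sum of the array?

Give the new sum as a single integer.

Old value at index 8: 37
New value at index 8: -6
Delta = -6 - 37 = -43
New sum = old_sum + delta = 149 + (-43) = 106

Answer: 106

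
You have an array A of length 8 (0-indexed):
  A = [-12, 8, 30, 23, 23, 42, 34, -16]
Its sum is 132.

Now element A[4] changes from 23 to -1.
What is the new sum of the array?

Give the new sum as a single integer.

Answer: 108

Derivation:
Old value at index 4: 23
New value at index 4: -1
Delta = -1 - 23 = -24
New sum = old_sum + delta = 132 + (-24) = 108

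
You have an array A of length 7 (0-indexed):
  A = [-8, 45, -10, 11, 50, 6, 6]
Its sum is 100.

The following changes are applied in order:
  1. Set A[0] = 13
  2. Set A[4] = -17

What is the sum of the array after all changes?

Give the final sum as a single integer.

Answer: 54

Derivation:
Initial sum: 100
Change 1: A[0] -8 -> 13, delta = 21, sum = 121
Change 2: A[4] 50 -> -17, delta = -67, sum = 54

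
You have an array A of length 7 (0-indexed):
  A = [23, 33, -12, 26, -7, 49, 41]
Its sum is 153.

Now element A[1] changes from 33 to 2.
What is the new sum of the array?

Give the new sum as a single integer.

Answer: 122

Derivation:
Old value at index 1: 33
New value at index 1: 2
Delta = 2 - 33 = -31
New sum = old_sum + delta = 153 + (-31) = 122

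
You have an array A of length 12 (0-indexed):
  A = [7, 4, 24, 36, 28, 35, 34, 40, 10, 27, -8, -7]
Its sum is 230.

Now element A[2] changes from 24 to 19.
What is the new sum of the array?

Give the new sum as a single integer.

Answer: 225

Derivation:
Old value at index 2: 24
New value at index 2: 19
Delta = 19 - 24 = -5
New sum = old_sum + delta = 230 + (-5) = 225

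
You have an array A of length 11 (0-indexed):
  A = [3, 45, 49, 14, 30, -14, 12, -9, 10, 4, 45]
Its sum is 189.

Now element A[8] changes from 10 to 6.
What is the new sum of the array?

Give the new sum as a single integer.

Answer: 185

Derivation:
Old value at index 8: 10
New value at index 8: 6
Delta = 6 - 10 = -4
New sum = old_sum + delta = 189 + (-4) = 185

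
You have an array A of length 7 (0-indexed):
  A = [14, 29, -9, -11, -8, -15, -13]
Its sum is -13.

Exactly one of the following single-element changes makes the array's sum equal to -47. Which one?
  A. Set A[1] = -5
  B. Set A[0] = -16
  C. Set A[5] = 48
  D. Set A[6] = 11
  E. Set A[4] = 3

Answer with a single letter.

Answer: A

Derivation:
Option A: A[1] 29->-5, delta=-34, new_sum=-13+(-34)=-47 <-- matches target
Option B: A[0] 14->-16, delta=-30, new_sum=-13+(-30)=-43
Option C: A[5] -15->48, delta=63, new_sum=-13+(63)=50
Option D: A[6] -13->11, delta=24, new_sum=-13+(24)=11
Option E: A[4] -8->3, delta=11, new_sum=-13+(11)=-2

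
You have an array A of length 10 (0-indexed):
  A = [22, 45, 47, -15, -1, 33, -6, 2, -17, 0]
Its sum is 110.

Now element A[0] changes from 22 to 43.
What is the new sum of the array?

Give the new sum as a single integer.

Old value at index 0: 22
New value at index 0: 43
Delta = 43 - 22 = 21
New sum = old_sum + delta = 110 + (21) = 131

Answer: 131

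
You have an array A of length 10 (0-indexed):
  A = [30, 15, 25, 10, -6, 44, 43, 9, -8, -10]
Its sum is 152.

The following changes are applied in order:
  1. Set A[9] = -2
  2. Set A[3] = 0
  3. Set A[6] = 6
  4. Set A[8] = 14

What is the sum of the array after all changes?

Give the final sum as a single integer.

Answer: 135

Derivation:
Initial sum: 152
Change 1: A[9] -10 -> -2, delta = 8, sum = 160
Change 2: A[3] 10 -> 0, delta = -10, sum = 150
Change 3: A[6] 43 -> 6, delta = -37, sum = 113
Change 4: A[8] -8 -> 14, delta = 22, sum = 135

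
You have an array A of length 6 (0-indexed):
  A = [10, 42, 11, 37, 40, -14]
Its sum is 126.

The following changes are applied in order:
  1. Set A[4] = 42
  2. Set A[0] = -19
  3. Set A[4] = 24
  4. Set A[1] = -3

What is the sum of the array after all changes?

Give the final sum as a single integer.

Answer: 36

Derivation:
Initial sum: 126
Change 1: A[4] 40 -> 42, delta = 2, sum = 128
Change 2: A[0] 10 -> -19, delta = -29, sum = 99
Change 3: A[4] 42 -> 24, delta = -18, sum = 81
Change 4: A[1] 42 -> -3, delta = -45, sum = 36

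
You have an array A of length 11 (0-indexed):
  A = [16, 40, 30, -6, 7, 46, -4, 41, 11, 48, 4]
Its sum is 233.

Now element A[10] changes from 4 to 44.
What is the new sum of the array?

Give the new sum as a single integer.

Old value at index 10: 4
New value at index 10: 44
Delta = 44 - 4 = 40
New sum = old_sum + delta = 233 + (40) = 273

Answer: 273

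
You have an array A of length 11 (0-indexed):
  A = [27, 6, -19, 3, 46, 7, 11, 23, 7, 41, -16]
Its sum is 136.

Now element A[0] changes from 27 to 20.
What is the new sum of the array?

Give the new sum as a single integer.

Old value at index 0: 27
New value at index 0: 20
Delta = 20 - 27 = -7
New sum = old_sum + delta = 136 + (-7) = 129

Answer: 129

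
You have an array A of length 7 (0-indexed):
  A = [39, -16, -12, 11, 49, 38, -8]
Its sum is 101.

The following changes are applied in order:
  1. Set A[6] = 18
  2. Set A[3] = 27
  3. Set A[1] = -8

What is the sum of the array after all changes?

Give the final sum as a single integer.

Initial sum: 101
Change 1: A[6] -8 -> 18, delta = 26, sum = 127
Change 2: A[3] 11 -> 27, delta = 16, sum = 143
Change 3: A[1] -16 -> -8, delta = 8, sum = 151

Answer: 151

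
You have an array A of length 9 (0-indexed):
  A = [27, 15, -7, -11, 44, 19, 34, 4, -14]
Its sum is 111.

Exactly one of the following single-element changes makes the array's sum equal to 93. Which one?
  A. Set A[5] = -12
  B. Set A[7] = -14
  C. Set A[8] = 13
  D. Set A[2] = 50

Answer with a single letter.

Option A: A[5] 19->-12, delta=-31, new_sum=111+(-31)=80
Option B: A[7] 4->-14, delta=-18, new_sum=111+(-18)=93 <-- matches target
Option C: A[8] -14->13, delta=27, new_sum=111+(27)=138
Option D: A[2] -7->50, delta=57, new_sum=111+(57)=168

Answer: B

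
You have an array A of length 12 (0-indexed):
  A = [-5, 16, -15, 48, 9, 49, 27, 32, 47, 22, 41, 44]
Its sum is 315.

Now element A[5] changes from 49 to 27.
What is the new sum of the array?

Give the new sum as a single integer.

Old value at index 5: 49
New value at index 5: 27
Delta = 27 - 49 = -22
New sum = old_sum + delta = 315 + (-22) = 293

Answer: 293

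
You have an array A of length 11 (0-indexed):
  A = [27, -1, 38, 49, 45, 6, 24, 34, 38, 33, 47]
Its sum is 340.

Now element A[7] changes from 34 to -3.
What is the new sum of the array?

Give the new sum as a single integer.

Old value at index 7: 34
New value at index 7: -3
Delta = -3 - 34 = -37
New sum = old_sum + delta = 340 + (-37) = 303

Answer: 303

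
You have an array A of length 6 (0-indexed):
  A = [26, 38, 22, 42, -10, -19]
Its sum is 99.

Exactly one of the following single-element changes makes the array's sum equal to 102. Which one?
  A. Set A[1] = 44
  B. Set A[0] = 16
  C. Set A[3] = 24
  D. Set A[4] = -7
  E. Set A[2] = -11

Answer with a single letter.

Option A: A[1] 38->44, delta=6, new_sum=99+(6)=105
Option B: A[0] 26->16, delta=-10, new_sum=99+(-10)=89
Option C: A[3] 42->24, delta=-18, new_sum=99+(-18)=81
Option D: A[4] -10->-7, delta=3, new_sum=99+(3)=102 <-- matches target
Option E: A[2] 22->-11, delta=-33, new_sum=99+(-33)=66

Answer: D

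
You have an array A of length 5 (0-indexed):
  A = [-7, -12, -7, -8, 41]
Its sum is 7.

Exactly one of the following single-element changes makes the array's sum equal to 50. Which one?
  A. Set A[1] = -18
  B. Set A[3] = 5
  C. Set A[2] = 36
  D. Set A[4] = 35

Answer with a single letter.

Answer: C

Derivation:
Option A: A[1] -12->-18, delta=-6, new_sum=7+(-6)=1
Option B: A[3] -8->5, delta=13, new_sum=7+(13)=20
Option C: A[2] -7->36, delta=43, new_sum=7+(43)=50 <-- matches target
Option D: A[4] 41->35, delta=-6, new_sum=7+(-6)=1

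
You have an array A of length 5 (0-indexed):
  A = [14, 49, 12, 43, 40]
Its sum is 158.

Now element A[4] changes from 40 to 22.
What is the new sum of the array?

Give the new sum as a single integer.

Answer: 140

Derivation:
Old value at index 4: 40
New value at index 4: 22
Delta = 22 - 40 = -18
New sum = old_sum + delta = 158 + (-18) = 140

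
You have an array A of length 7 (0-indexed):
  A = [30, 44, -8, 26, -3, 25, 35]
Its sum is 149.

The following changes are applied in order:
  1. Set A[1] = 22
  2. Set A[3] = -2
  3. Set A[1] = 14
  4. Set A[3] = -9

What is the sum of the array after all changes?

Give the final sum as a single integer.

Initial sum: 149
Change 1: A[1] 44 -> 22, delta = -22, sum = 127
Change 2: A[3] 26 -> -2, delta = -28, sum = 99
Change 3: A[1] 22 -> 14, delta = -8, sum = 91
Change 4: A[3] -2 -> -9, delta = -7, sum = 84

Answer: 84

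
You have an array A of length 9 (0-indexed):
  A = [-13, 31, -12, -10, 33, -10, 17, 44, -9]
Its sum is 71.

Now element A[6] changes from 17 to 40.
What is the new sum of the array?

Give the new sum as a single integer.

Answer: 94

Derivation:
Old value at index 6: 17
New value at index 6: 40
Delta = 40 - 17 = 23
New sum = old_sum + delta = 71 + (23) = 94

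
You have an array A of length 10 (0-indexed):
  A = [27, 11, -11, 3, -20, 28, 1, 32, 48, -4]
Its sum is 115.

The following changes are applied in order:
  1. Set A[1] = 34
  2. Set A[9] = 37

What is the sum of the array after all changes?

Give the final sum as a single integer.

Answer: 179

Derivation:
Initial sum: 115
Change 1: A[1] 11 -> 34, delta = 23, sum = 138
Change 2: A[9] -4 -> 37, delta = 41, sum = 179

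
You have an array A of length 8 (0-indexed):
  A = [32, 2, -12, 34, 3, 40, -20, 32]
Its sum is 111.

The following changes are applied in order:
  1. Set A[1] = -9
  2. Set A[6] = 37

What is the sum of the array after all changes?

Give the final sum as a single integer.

Answer: 157

Derivation:
Initial sum: 111
Change 1: A[1] 2 -> -9, delta = -11, sum = 100
Change 2: A[6] -20 -> 37, delta = 57, sum = 157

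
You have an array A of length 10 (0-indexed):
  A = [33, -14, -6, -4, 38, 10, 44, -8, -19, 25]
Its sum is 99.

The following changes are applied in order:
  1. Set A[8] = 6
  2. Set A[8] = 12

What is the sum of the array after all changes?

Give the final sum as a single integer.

Initial sum: 99
Change 1: A[8] -19 -> 6, delta = 25, sum = 124
Change 2: A[8] 6 -> 12, delta = 6, sum = 130

Answer: 130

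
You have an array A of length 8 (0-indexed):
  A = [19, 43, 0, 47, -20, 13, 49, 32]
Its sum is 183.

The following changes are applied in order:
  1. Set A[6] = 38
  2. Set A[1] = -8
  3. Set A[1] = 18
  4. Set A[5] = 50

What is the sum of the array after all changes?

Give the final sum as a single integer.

Initial sum: 183
Change 1: A[6] 49 -> 38, delta = -11, sum = 172
Change 2: A[1] 43 -> -8, delta = -51, sum = 121
Change 3: A[1] -8 -> 18, delta = 26, sum = 147
Change 4: A[5] 13 -> 50, delta = 37, sum = 184

Answer: 184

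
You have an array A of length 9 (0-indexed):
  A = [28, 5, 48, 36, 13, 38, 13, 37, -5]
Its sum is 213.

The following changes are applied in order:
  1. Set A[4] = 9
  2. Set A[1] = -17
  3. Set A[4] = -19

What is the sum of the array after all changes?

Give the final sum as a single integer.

Answer: 159

Derivation:
Initial sum: 213
Change 1: A[4] 13 -> 9, delta = -4, sum = 209
Change 2: A[1] 5 -> -17, delta = -22, sum = 187
Change 3: A[4] 9 -> -19, delta = -28, sum = 159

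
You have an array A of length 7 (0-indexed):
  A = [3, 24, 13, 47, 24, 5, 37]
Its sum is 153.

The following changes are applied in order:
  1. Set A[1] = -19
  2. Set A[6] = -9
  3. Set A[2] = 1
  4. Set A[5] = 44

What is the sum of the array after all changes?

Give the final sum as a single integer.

Answer: 91

Derivation:
Initial sum: 153
Change 1: A[1] 24 -> -19, delta = -43, sum = 110
Change 2: A[6] 37 -> -9, delta = -46, sum = 64
Change 3: A[2] 13 -> 1, delta = -12, sum = 52
Change 4: A[5] 5 -> 44, delta = 39, sum = 91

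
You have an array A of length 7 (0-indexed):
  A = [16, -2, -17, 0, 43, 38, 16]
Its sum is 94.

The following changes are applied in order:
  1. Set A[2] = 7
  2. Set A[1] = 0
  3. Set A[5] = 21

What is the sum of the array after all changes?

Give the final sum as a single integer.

Initial sum: 94
Change 1: A[2] -17 -> 7, delta = 24, sum = 118
Change 2: A[1] -2 -> 0, delta = 2, sum = 120
Change 3: A[5] 38 -> 21, delta = -17, sum = 103

Answer: 103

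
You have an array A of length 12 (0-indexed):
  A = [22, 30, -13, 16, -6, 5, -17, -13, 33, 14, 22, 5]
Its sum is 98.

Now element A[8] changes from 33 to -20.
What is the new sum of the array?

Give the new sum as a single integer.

Old value at index 8: 33
New value at index 8: -20
Delta = -20 - 33 = -53
New sum = old_sum + delta = 98 + (-53) = 45

Answer: 45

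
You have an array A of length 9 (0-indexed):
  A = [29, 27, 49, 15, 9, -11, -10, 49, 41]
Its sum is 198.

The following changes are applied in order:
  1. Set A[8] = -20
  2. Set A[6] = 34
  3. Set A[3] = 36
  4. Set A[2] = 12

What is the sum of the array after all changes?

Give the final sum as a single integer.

Answer: 165

Derivation:
Initial sum: 198
Change 1: A[8] 41 -> -20, delta = -61, sum = 137
Change 2: A[6] -10 -> 34, delta = 44, sum = 181
Change 3: A[3] 15 -> 36, delta = 21, sum = 202
Change 4: A[2] 49 -> 12, delta = -37, sum = 165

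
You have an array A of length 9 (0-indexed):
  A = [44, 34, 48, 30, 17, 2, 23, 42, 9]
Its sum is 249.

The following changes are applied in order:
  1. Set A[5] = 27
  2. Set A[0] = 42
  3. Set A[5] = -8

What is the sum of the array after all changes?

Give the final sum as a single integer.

Initial sum: 249
Change 1: A[5] 2 -> 27, delta = 25, sum = 274
Change 2: A[0] 44 -> 42, delta = -2, sum = 272
Change 3: A[5] 27 -> -8, delta = -35, sum = 237

Answer: 237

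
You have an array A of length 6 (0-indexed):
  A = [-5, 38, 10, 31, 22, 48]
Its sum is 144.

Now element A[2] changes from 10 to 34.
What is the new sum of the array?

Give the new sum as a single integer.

Old value at index 2: 10
New value at index 2: 34
Delta = 34 - 10 = 24
New sum = old_sum + delta = 144 + (24) = 168

Answer: 168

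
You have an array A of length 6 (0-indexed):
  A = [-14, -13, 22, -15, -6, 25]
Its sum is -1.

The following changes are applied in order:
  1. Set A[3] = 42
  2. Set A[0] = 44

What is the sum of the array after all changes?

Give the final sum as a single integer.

Initial sum: -1
Change 1: A[3] -15 -> 42, delta = 57, sum = 56
Change 2: A[0] -14 -> 44, delta = 58, sum = 114

Answer: 114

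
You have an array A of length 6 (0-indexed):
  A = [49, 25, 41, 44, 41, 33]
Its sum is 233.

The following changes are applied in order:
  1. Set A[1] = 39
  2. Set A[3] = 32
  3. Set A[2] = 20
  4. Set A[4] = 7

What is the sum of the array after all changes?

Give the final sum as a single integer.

Answer: 180

Derivation:
Initial sum: 233
Change 1: A[1] 25 -> 39, delta = 14, sum = 247
Change 2: A[3] 44 -> 32, delta = -12, sum = 235
Change 3: A[2] 41 -> 20, delta = -21, sum = 214
Change 4: A[4] 41 -> 7, delta = -34, sum = 180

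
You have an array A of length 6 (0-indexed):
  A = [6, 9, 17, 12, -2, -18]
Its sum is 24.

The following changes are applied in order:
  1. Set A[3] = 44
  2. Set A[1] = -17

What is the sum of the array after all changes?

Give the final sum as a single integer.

Initial sum: 24
Change 1: A[3] 12 -> 44, delta = 32, sum = 56
Change 2: A[1] 9 -> -17, delta = -26, sum = 30

Answer: 30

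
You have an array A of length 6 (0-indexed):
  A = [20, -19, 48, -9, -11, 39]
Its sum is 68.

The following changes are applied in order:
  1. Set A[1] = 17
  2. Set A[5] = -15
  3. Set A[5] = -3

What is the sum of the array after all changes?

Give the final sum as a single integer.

Initial sum: 68
Change 1: A[1] -19 -> 17, delta = 36, sum = 104
Change 2: A[5] 39 -> -15, delta = -54, sum = 50
Change 3: A[5] -15 -> -3, delta = 12, sum = 62

Answer: 62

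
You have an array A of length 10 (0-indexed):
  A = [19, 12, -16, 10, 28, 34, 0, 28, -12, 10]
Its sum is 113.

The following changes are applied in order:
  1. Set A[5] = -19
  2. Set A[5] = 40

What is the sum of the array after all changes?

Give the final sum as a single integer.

Answer: 119

Derivation:
Initial sum: 113
Change 1: A[5] 34 -> -19, delta = -53, sum = 60
Change 2: A[5] -19 -> 40, delta = 59, sum = 119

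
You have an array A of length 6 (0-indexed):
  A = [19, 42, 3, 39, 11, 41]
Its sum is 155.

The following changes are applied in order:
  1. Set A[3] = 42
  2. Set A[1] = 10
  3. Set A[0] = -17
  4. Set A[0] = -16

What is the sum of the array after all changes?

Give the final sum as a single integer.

Initial sum: 155
Change 1: A[3] 39 -> 42, delta = 3, sum = 158
Change 2: A[1] 42 -> 10, delta = -32, sum = 126
Change 3: A[0] 19 -> -17, delta = -36, sum = 90
Change 4: A[0] -17 -> -16, delta = 1, sum = 91

Answer: 91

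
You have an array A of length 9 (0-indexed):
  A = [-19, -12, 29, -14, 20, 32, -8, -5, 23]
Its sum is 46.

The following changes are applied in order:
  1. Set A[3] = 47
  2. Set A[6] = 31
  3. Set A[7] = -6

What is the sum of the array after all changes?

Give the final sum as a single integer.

Initial sum: 46
Change 1: A[3] -14 -> 47, delta = 61, sum = 107
Change 2: A[6] -8 -> 31, delta = 39, sum = 146
Change 3: A[7] -5 -> -6, delta = -1, sum = 145

Answer: 145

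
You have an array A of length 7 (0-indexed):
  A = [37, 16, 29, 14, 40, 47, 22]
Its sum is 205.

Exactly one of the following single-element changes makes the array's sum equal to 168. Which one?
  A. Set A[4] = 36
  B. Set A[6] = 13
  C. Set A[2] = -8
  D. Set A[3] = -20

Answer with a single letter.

Option A: A[4] 40->36, delta=-4, new_sum=205+(-4)=201
Option B: A[6] 22->13, delta=-9, new_sum=205+(-9)=196
Option C: A[2] 29->-8, delta=-37, new_sum=205+(-37)=168 <-- matches target
Option D: A[3] 14->-20, delta=-34, new_sum=205+(-34)=171

Answer: C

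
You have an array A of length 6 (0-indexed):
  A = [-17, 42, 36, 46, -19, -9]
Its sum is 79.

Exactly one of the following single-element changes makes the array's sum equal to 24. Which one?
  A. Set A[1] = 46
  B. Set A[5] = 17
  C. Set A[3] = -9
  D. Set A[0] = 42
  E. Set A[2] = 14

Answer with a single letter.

Answer: C

Derivation:
Option A: A[1] 42->46, delta=4, new_sum=79+(4)=83
Option B: A[5] -9->17, delta=26, new_sum=79+(26)=105
Option C: A[3] 46->-9, delta=-55, new_sum=79+(-55)=24 <-- matches target
Option D: A[0] -17->42, delta=59, new_sum=79+(59)=138
Option E: A[2] 36->14, delta=-22, new_sum=79+(-22)=57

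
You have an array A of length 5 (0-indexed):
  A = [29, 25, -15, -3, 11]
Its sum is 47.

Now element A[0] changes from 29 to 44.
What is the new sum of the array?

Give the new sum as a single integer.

Old value at index 0: 29
New value at index 0: 44
Delta = 44 - 29 = 15
New sum = old_sum + delta = 47 + (15) = 62

Answer: 62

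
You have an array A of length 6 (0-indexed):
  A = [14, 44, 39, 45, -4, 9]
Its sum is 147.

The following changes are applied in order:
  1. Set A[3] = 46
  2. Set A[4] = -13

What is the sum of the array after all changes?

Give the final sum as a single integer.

Answer: 139

Derivation:
Initial sum: 147
Change 1: A[3] 45 -> 46, delta = 1, sum = 148
Change 2: A[4] -4 -> -13, delta = -9, sum = 139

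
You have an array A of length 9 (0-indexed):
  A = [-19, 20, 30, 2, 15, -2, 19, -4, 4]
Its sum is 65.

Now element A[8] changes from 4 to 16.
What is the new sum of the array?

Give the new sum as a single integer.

Old value at index 8: 4
New value at index 8: 16
Delta = 16 - 4 = 12
New sum = old_sum + delta = 65 + (12) = 77

Answer: 77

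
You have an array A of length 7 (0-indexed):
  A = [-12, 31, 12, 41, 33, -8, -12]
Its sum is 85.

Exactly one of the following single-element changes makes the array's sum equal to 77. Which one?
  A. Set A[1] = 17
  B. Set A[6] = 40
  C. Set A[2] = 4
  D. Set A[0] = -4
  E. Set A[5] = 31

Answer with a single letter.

Answer: C

Derivation:
Option A: A[1] 31->17, delta=-14, new_sum=85+(-14)=71
Option B: A[6] -12->40, delta=52, new_sum=85+(52)=137
Option C: A[2] 12->4, delta=-8, new_sum=85+(-8)=77 <-- matches target
Option D: A[0] -12->-4, delta=8, new_sum=85+(8)=93
Option E: A[5] -8->31, delta=39, new_sum=85+(39)=124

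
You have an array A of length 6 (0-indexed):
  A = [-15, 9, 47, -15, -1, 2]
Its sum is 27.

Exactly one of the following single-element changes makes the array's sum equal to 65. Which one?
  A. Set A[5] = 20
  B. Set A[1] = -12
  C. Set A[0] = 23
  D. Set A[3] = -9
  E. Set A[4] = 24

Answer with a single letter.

Answer: C

Derivation:
Option A: A[5] 2->20, delta=18, new_sum=27+(18)=45
Option B: A[1] 9->-12, delta=-21, new_sum=27+(-21)=6
Option C: A[0] -15->23, delta=38, new_sum=27+(38)=65 <-- matches target
Option D: A[3] -15->-9, delta=6, new_sum=27+(6)=33
Option E: A[4] -1->24, delta=25, new_sum=27+(25)=52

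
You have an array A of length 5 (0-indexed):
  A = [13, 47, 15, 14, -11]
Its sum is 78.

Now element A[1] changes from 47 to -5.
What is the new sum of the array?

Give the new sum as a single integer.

Answer: 26

Derivation:
Old value at index 1: 47
New value at index 1: -5
Delta = -5 - 47 = -52
New sum = old_sum + delta = 78 + (-52) = 26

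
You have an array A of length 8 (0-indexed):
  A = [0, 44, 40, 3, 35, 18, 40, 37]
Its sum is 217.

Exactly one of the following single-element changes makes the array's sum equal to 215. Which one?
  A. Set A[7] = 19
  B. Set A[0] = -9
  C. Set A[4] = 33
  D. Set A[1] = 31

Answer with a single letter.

Option A: A[7] 37->19, delta=-18, new_sum=217+(-18)=199
Option B: A[0] 0->-9, delta=-9, new_sum=217+(-9)=208
Option C: A[4] 35->33, delta=-2, new_sum=217+(-2)=215 <-- matches target
Option D: A[1] 44->31, delta=-13, new_sum=217+(-13)=204

Answer: C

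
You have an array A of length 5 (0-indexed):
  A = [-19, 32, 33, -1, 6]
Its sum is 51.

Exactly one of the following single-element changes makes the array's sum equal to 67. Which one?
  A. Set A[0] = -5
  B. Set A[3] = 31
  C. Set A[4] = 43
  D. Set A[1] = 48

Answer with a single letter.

Answer: D

Derivation:
Option A: A[0] -19->-5, delta=14, new_sum=51+(14)=65
Option B: A[3] -1->31, delta=32, new_sum=51+(32)=83
Option C: A[4] 6->43, delta=37, new_sum=51+(37)=88
Option D: A[1] 32->48, delta=16, new_sum=51+(16)=67 <-- matches target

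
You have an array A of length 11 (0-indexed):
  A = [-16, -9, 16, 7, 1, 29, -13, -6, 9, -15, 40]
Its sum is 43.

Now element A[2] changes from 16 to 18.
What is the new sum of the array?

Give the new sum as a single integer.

Answer: 45

Derivation:
Old value at index 2: 16
New value at index 2: 18
Delta = 18 - 16 = 2
New sum = old_sum + delta = 43 + (2) = 45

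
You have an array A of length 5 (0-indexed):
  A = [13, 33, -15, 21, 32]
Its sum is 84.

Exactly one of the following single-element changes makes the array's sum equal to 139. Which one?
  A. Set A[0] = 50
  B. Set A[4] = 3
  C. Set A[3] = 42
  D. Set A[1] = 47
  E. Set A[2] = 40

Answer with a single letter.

Answer: E

Derivation:
Option A: A[0] 13->50, delta=37, new_sum=84+(37)=121
Option B: A[4] 32->3, delta=-29, new_sum=84+(-29)=55
Option C: A[3] 21->42, delta=21, new_sum=84+(21)=105
Option D: A[1] 33->47, delta=14, new_sum=84+(14)=98
Option E: A[2] -15->40, delta=55, new_sum=84+(55)=139 <-- matches target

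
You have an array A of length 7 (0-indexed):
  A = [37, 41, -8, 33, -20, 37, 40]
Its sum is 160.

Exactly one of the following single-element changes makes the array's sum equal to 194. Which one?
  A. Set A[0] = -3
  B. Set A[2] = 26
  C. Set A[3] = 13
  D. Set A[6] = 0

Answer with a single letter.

Answer: B

Derivation:
Option A: A[0] 37->-3, delta=-40, new_sum=160+(-40)=120
Option B: A[2] -8->26, delta=34, new_sum=160+(34)=194 <-- matches target
Option C: A[3] 33->13, delta=-20, new_sum=160+(-20)=140
Option D: A[6] 40->0, delta=-40, new_sum=160+(-40)=120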